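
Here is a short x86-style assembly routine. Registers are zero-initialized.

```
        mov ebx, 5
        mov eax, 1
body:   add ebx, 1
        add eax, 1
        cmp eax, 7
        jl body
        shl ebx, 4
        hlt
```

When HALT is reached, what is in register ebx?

176

ebx=5
eax=1
ebx=5+1=6
eax=1+1=2
cmp eax, 7  (cmp 2,7)
jl body: taken
ebx=6+1=7
eax=2+1=3
cmp eax, 7  (cmp 3,7)
jl body: taken
ebx=7+1=8
eax=3+1=4
cmp eax, 7  (cmp 4,7)
jl body: taken
ebx=8+1=9
eax=4+1=5
cmp eax, 7  (cmp 5,7)
jl body: taken
ebx=9+1=10
eax=5+1=6
cmp eax, 7  (cmp 6,7)
jl body: taken
ebx=10+1=11
eax=6+1=7
cmp eax, 7  (cmp 7,7)
jl body: not taken
ebx=11<<4=176
halt.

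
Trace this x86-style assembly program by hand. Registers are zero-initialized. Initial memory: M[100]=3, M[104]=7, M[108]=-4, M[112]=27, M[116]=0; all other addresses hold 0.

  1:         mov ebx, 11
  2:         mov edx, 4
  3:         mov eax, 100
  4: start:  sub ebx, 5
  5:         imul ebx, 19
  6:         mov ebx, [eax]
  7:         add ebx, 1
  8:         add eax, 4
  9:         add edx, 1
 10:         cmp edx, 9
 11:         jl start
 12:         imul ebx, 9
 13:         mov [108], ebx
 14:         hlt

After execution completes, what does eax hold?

120

mov ebx, 11 → ebx=11
mov edx, 4 → edx=4
mov eax, 100 → eax=100
sub ebx, 5 → ebx=11-5=6
imul ebx, 19 → ebx=6*19=114
mov ebx, [eax] → ebx=M[100]=3
add ebx, 1 → ebx=3+1=4
add eax, 4 → eax=100+4=104
add edx, 1 → edx=4+1=5
cmp edx, 9  (cmp 5,9)
jl start: taken
sub ebx, 5 → ebx=4-5=-1
imul ebx, 19 → ebx=(-1)*19=-19
mov ebx, [eax] → ebx=M[104]=7
add ebx, 1 → ebx=7+1=8
add eax, 4 → eax=104+4=108
add edx, 1 → edx=5+1=6
cmp edx, 9  (cmp 6,9)
jl start: taken
sub ebx, 5 → ebx=8-5=3
imul ebx, 19 → ebx=3*19=57
mov ebx, [eax] → ebx=M[108]=-4
add ebx, 1 → ebx=(-4)+1=-3
add eax, 4 → eax=108+4=112
add edx, 1 → edx=6+1=7
cmp edx, 9  (cmp 7,9)
jl start: taken
sub ebx, 5 → ebx=(-3)-5=-8
imul ebx, 19 → ebx=(-8)*19=-152
mov ebx, [eax] → ebx=M[112]=27
add ebx, 1 → ebx=27+1=28
add eax, 4 → eax=112+4=116
add edx, 1 → edx=7+1=8
cmp edx, 9  (cmp 8,9)
jl start: taken
sub ebx, 5 → ebx=28-5=23
imul ebx, 19 → ebx=23*19=437
mov ebx, [eax] → ebx=M[116]=0
add ebx, 1 → ebx=0+1=1
add eax, 4 → eax=116+4=120
add edx, 1 → edx=8+1=9
cmp edx, 9  (cmp 9,9)
jl start: not taken
imul ebx, 9 → ebx=1*9=9
mov [108], ebx → M[108]=9
halt.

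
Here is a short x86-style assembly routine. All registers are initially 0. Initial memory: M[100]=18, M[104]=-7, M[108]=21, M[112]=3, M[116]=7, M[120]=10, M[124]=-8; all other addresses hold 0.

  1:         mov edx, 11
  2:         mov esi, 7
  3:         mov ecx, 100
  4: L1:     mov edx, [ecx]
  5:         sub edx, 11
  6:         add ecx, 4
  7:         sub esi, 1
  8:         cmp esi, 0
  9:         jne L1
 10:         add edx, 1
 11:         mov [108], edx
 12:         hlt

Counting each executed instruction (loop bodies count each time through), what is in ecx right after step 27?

116

after mov edx, 11: edx=11
after mov esi, 7: esi=7
after mov ecx, 100: ecx=100
after mov edx, [ecx]: edx=M[100]=18
after sub edx, 11: edx=18-11=7
after add ecx, 4: ecx=100+4=104
after sub esi, 1: esi=7-1=6
cmp esi, 0  (cmp 6,0)
jne L1: taken
after mov edx, [ecx]: edx=M[104]=-7
after sub edx, 11: edx=(-7)-11=-18
after add ecx, 4: ecx=104+4=108
after sub esi, 1: esi=6-1=5
cmp esi, 0  (cmp 5,0)
jne L1: taken
after mov edx, [ecx]: edx=M[108]=21
after sub edx, 11: edx=21-11=10
after add ecx, 4: ecx=108+4=112
after sub esi, 1: esi=5-1=4
cmp esi, 0  (cmp 4,0)
jne L1: taken
after mov edx, [ecx]: edx=M[112]=3
after sub edx, 11: edx=3-11=-8
after add ecx, 4: ecx=112+4=116
after sub esi, 1: esi=4-1=3
cmp esi, 0  (cmp 3,0)
jne L1: taken
After step 27: ecx = 116.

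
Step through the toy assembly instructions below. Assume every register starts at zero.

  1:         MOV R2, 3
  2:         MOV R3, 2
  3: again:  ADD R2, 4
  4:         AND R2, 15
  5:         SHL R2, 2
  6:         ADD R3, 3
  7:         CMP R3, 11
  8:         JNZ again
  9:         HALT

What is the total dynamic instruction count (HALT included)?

MOV R2, 3 → R2=3
MOV R3, 2 → R3=2
ADD R2, 4 → R2=3+4=7
AND R2, 15 → R2=7&15=7
SHL R2, 2 → R2=7<<2=28
ADD R3, 3 → R3=2+3=5
CMP R3, 11  (cmp 5,11)
JNZ again: taken
ADD R2, 4 → R2=28+4=32
AND R2, 15 → R2=32&15=0
SHL R2, 2 → R2=0<<2=0
ADD R3, 3 → R3=5+3=8
CMP R3, 11  (cmp 8,11)
JNZ again: taken
ADD R2, 4 → R2=0+4=4
AND R2, 15 → R2=4&15=4
SHL R2, 2 → R2=4<<2=16
ADD R3, 3 → R3=8+3=11
CMP R3, 11  (cmp 11,11)
JNZ again: not taken
halt.
Total executed instructions: 21.

21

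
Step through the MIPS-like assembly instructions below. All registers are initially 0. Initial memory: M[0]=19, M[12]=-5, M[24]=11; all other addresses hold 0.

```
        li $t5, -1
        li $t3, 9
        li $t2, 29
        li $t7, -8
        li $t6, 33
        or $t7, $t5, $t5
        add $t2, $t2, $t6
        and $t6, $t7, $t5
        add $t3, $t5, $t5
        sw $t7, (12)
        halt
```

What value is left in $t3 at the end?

-2

after li $t5, -1: $t5=-1
after li $t3, 9: $t3=9
after li $t2, 29: $t2=29
after li $t7, -8: $t7=-8
after li $t6, 33: $t6=33
after or $t7, $t5, $t5: $t7=(-1)|(-1)=-1
after add $t2, $t2, $t6: $t2=29+33=62
after and $t6, $t7, $t5: $t6=(-1)&(-1)=-1
after add $t3, $t5, $t5: $t3=(-1)+(-1)=-2
sw $t7, (12) → M[12]=-1
halt.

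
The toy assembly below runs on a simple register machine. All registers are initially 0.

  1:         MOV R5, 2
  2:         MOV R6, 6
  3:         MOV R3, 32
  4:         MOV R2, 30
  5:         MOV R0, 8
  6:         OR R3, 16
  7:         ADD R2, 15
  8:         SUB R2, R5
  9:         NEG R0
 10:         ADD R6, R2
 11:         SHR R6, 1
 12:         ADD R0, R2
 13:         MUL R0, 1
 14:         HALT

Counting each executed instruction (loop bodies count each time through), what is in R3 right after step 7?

48

R5=2
R6=6
R3=32
R2=30
R0=8
R3=32|16=48
R2=30+15=45
After step 7: R3 = 48.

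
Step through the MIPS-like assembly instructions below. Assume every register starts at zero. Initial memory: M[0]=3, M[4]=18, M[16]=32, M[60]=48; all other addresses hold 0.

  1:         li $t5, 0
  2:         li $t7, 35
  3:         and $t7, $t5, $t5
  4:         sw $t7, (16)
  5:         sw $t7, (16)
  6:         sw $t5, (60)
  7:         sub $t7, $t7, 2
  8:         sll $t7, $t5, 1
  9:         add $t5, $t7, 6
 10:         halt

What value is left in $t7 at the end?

0

li $t5, 0 → $t5=0
li $t7, 35 → $t7=35
and $t7, $t5, $t5 → $t7=0&0=0
sw $t7, (16) → M[16]=0
sw $t7, (16) → M[16]=0
sw $t5, (60) → M[60]=0
sub $t7, $t7, 2 → $t7=0-2=-2
sll $t7, $t5, 1 → $t7=0<<1=0
add $t5, $t7, 6 → $t5=0+6=6
halt.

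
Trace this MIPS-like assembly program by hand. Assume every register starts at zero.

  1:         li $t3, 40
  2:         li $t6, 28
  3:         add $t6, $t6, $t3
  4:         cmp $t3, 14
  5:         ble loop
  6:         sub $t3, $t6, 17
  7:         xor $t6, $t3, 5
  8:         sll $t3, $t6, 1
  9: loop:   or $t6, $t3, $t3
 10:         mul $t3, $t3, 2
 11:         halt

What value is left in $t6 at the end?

108

li $t3, 40 → $t3=40
li $t6, 28 → $t6=28
add $t6, $t6, $t3 → $t6=28+40=68
cmp $t3, 14  (cmp 40,14)
ble loop: not taken
sub $t3, $t6, 17 → $t3=68-17=51
xor $t6, $t3, 5 → $t6=51^5=54
sll $t3, $t6, 1 → $t3=54<<1=108
or $t6, $t3, $t3 → $t6=108|108=108
mul $t3, $t3, 2 → $t3=108*2=216
halt.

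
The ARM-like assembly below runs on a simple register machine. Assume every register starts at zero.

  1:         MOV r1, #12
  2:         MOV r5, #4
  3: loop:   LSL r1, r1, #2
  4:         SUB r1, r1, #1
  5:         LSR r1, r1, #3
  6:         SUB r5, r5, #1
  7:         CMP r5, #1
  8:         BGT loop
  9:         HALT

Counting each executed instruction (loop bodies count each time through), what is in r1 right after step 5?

5

r1=12
r5=4
r1=12<<2=48
r1=48-1=47
r1=47>>3=5
After step 5: r1 = 5.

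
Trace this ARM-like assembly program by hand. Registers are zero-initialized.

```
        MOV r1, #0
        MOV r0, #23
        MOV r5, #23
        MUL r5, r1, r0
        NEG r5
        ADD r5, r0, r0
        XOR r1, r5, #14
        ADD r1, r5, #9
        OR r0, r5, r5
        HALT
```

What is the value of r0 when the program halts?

r1=0
r0=23
r5=23
r5=0*23=0
r5=-(0)=0
r5=23+23=46
r1=46^14=32
r1=46+9=55
r0=46|46=46
halt.

46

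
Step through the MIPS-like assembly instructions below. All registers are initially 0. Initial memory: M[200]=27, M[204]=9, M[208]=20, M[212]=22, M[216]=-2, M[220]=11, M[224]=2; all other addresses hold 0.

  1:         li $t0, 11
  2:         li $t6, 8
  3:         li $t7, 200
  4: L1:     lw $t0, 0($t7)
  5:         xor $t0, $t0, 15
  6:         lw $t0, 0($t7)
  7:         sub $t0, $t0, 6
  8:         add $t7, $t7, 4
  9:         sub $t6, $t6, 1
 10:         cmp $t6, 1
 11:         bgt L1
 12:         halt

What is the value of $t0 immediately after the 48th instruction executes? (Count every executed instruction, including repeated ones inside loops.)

after li $t0, 11: $t0=11
after li $t6, 8: $t6=8
after li $t7, 200: $t7=200
after lw $t0, 0($t7): $t0=M[200]=27
after xor $t0, $t0, 15: $t0=27^15=20
after lw $t0, 0($t7): $t0=M[200]=27
after sub $t0, $t0, 6: $t0=27-6=21
after add $t7, $t7, 4: $t7=200+4=204
after sub $t6, $t6, 1: $t6=8-1=7
cmp $t6, 1  (cmp 7,1)
bgt L1: taken
after lw $t0, 0($t7): $t0=M[204]=9
after xor $t0, $t0, 15: $t0=9^15=6
after lw $t0, 0($t7): $t0=M[204]=9
after sub $t0, $t0, 6: $t0=9-6=3
after add $t7, $t7, 4: $t7=204+4=208
after sub $t6, $t6, 1: $t6=7-1=6
cmp $t6, 1  (cmp 6,1)
bgt L1: taken
after lw $t0, 0($t7): $t0=M[208]=20
after xor $t0, $t0, 15: $t0=20^15=27
after lw $t0, 0($t7): $t0=M[208]=20
after sub $t0, $t0, 6: $t0=20-6=14
after add $t7, $t7, 4: $t7=208+4=212
after sub $t6, $t6, 1: $t6=6-1=5
cmp $t6, 1  (cmp 5,1)
bgt L1: taken
after lw $t0, 0($t7): $t0=M[212]=22
after xor $t0, $t0, 15: $t0=22^15=25
after lw $t0, 0($t7): $t0=M[212]=22
after sub $t0, $t0, 6: $t0=22-6=16
after add $t7, $t7, 4: $t7=212+4=216
after sub $t6, $t6, 1: $t6=5-1=4
cmp $t6, 1  (cmp 4,1)
bgt L1: taken
after lw $t0, 0($t7): $t0=M[216]=-2
after xor $t0, $t0, 15: $t0=(-2)^15=-15
after lw $t0, 0($t7): $t0=M[216]=-2
after sub $t0, $t0, 6: $t0=(-2)-6=-8
after add $t7, $t7, 4: $t7=216+4=220
after sub $t6, $t6, 1: $t6=4-1=3
cmp $t6, 1  (cmp 3,1)
bgt L1: taken
after lw $t0, 0($t7): $t0=M[220]=11
after xor $t0, $t0, 15: $t0=11^15=4
after lw $t0, 0($t7): $t0=M[220]=11
after sub $t0, $t0, 6: $t0=11-6=5
after add $t7, $t7, 4: $t7=220+4=224
After step 48: $t0 = 5.

5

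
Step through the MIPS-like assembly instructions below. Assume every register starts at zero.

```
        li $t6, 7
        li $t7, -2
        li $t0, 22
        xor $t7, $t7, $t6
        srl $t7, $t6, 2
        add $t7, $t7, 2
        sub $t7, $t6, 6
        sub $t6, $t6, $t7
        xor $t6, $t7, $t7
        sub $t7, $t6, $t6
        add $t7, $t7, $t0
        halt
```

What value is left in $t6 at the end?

li $t6, 7 → $t6=7
li $t7, -2 → $t7=-2
li $t0, 22 → $t0=22
xor $t7, $t7, $t6 → $t7=(-2)^7=-7
srl $t7, $t6, 2 → $t7=7>>2=1
add $t7, $t7, 2 → $t7=1+2=3
sub $t7, $t6, 6 → $t7=7-6=1
sub $t6, $t6, $t7 → $t6=7-1=6
xor $t6, $t7, $t7 → $t6=1^1=0
sub $t7, $t6, $t6 → $t7=0-0=0
add $t7, $t7, $t0 → $t7=0+22=22
halt.

0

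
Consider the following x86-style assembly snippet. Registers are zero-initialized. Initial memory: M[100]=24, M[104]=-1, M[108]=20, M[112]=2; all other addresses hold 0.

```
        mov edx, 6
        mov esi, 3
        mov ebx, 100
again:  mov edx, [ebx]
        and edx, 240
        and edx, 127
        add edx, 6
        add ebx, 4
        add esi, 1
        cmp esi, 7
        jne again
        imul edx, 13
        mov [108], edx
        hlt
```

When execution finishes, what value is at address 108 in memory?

mov edx, 6 → edx=6
mov esi, 3 → esi=3
mov ebx, 100 → ebx=100
mov edx, [ebx] → edx=M[100]=24
and edx, 240 → edx=24&240=16
and edx, 127 → edx=16&127=16
add edx, 6 → edx=16+6=22
add ebx, 4 → ebx=100+4=104
add esi, 1 → esi=3+1=4
cmp esi, 7  (cmp 4,7)
jne again: taken
mov edx, [ebx] → edx=M[104]=-1
and edx, 240 → edx=(-1)&240=240
and edx, 127 → edx=240&127=112
add edx, 6 → edx=112+6=118
add ebx, 4 → ebx=104+4=108
add esi, 1 → esi=4+1=5
cmp esi, 7  (cmp 5,7)
jne again: taken
mov edx, [ebx] → edx=M[108]=20
and edx, 240 → edx=20&240=16
and edx, 127 → edx=16&127=16
add edx, 6 → edx=16+6=22
add ebx, 4 → ebx=108+4=112
add esi, 1 → esi=5+1=6
cmp esi, 7  (cmp 6,7)
jne again: taken
mov edx, [ebx] → edx=M[112]=2
and edx, 240 → edx=2&240=0
and edx, 127 → edx=0&127=0
add edx, 6 → edx=0+6=6
add ebx, 4 → ebx=112+4=116
add esi, 1 → esi=6+1=7
cmp esi, 7  (cmp 7,7)
jne again: not taken
imul edx, 13 → edx=6*13=78
mov [108], edx → M[108]=78
halt.

78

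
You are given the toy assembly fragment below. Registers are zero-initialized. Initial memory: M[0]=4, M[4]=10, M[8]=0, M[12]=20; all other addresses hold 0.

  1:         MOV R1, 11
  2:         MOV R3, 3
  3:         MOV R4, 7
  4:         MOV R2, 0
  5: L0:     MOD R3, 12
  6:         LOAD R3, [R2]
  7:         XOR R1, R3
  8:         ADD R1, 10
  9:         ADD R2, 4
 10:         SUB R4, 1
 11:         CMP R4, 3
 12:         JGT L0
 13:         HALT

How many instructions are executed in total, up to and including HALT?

MOV R1, 11 → R1=11
MOV R3, 3 → R3=3
MOV R4, 7 → R4=7
MOV R2, 0 → R2=0
MOD R3, 12 → R3=3%12=3
LOAD R3, [R2] → R3=M[0]=4
XOR R1, R3 → R1=11^4=15
ADD R1, 10 → R1=15+10=25
ADD R2, 4 → R2=0+4=4
SUB R4, 1 → R4=7-1=6
CMP R4, 3  (cmp 6,3)
JGT L0: taken
MOD R3, 12 → R3=4%12=4
LOAD R3, [R2] → R3=M[4]=10
XOR R1, R3 → R1=25^10=19
ADD R1, 10 → R1=19+10=29
ADD R2, 4 → R2=4+4=8
SUB R4, 1 → R4=6-1=5
CMP R4, 3  (cmp 5,3)
JGT L0: taken
MOD R3, 12 → R3=10%12=10
LOAD R3, [R2] → R3=M[8]=0
XOR R1, R3 → R1=29^0=29
ADD R1, 10 → R1=29+10=39
ADD R2, 4 → R2=8+4=12
SUB R4, 1 → R4=5-1=4
CMP R4, 3  (cmp 4,3)
JGT L0: taken
MOD R3, 12 → R3=0%12=0
LOAD R3, [R2] → R3=M[12]=20
XOR R1, R3 → R1=39^20=51
ADD R1, 10 → R1=51+10=61
ADD R2, 4 → R2=12+4=16
SUB R4, 1 → R4=4-1=3
CMP R4, 3  (cmp 3,3)
JGT L0: not taken
halt.
Total executed instructions: 37.

37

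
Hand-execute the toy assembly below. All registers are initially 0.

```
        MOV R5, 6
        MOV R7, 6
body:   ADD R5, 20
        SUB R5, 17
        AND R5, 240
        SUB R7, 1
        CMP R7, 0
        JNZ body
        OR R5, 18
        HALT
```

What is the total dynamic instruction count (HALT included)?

40

after MOV R5, 6: R5=6
after MOV R7, 6: R7=6
after ADD R5, 20: R5=6+20=26
after SUB R5, 17: R5=26-17=9
after AND R5, 240: R5=9&240=0
after SUB R7, 1: R7=6-1=5
CMP R7, 0  (cmp 5,0)
JNZ body: taken
after ADD R5, 20: R5=0+20=20
after SUB R5, 17: R5=20-17=3
after AND R5, 240: R5=3&240=0
after SUB R7, 1: R7=5-1=4
CMP R7, 0  (cmp 4,0)
JNZ body: taken
after ADD R5, 20: R5=0+20=20
after SUB R5, 17: R5=20-17=3
after AND R5, 240: R5=3&240=0
after SUB R7, 1: R7=4-1=3
CMP R7, 0  (cmp 3,0)
JNZ body: taken
after ADD R5, 20: R5=0+20=20
after SUB R5, 17: R5=20-17=3
after AND R5, 240: R5=3&240=0
after SUB R7, 1: R7=3-1=2
CMP R7, 0  (cmp 2,0)
JNZ body: taken
after ADD R5, 20: R5=0+20=20
after SUB R5, 17: R5=20-17=3
after AND R5, 240: R5=3&240=0
after SUB R7, 1: R7=2-1=1
CMP R7, 0  (cmp 1,0)
JNZ body: taken
after ADD R5, 20: R5=0+20=20
after SUB R5, 17: R5=20-17=3
after AND R5, 240: R5=3&240=0
after SUB R7, 1: R7=1-1=0
CMP R7, 0  (cmp 0,0)
JNZ body: not taken
after OR R5, 18: R5=0|18=18
halt.
Total executed instructions: 40.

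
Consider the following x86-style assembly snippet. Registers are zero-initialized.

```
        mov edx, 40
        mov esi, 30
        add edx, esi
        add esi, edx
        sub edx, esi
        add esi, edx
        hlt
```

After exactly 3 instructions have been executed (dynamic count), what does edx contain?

70

after mov edx, 40: edx=40
after mov esi, 30: esi=30
after add edx, esi: edx=40+30=70
After step 3: edx = 70.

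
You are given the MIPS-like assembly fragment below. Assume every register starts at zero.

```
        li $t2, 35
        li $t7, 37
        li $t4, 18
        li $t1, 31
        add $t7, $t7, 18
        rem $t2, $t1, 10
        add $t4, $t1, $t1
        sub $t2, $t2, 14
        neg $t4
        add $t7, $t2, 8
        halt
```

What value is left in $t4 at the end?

li $t2, 35 → $t2=35
li $t7, 37 → $t7=37
li $t4, 18 → $t4=18
li $t1, 31 → $t1=31
add $t7, $t7, 18 → $t7=37+18=55
rem $t2, $t1, 10 → $t2=31%10=1
add $t4, $t1, $t1 → $t4=31+31=62
sub $t2, $t2, 14 → $t2=1-14=-13
neg $t4 → $t4=-(62)=-62
add $t7, $t2, 8 → $t7=(-13)+8=-5
halt.

-62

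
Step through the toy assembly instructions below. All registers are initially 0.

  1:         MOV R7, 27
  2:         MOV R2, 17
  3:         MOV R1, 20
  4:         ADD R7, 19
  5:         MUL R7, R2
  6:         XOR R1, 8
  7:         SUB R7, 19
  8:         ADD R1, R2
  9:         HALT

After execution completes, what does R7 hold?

763

MOV R7, 27 → R7=27
MOV R2, 17 → R2=17
MOV R1, 20 → R1=20
ADD R7, 19 → R7=27+19=46
MUL R7, R2 → R7=46*17=782
XOR R1, 8 → R1=20^8=28
SUB R7, 19 → R7=782-19=763
ADD R1, R2 → R1=28+17=45
halt.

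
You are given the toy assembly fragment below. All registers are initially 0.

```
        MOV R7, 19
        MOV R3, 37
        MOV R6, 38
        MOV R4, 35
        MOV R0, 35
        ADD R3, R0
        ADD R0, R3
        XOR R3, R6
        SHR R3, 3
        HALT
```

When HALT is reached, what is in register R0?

107

after MOV R7, 19: R7=19
after MOV R3, 37: R3=37
after MOV R6, 38: R6=38
after MOV R4, 35: R4=35
after MOV R0, 35: R0=35
after ADD R3, R0: R3=37+35=72
after ADD R0, R3: R0=35+72=107
after XOR R3, R6: R3=72^38=110
after SHR R3, 3: R3=110>>3=13
halt.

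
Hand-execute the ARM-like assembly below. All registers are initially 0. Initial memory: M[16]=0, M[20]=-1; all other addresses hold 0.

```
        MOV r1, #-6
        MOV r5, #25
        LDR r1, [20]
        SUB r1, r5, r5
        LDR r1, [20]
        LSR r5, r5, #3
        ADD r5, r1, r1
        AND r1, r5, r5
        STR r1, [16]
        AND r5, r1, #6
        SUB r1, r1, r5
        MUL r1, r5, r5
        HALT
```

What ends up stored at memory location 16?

-2

r1=-6
r5=25
r1=M[20]=-1
r1=25-25=0
r1=M[20]=-1
r5=25>>3=3
r5=(-1)+(-1)=-2
r1=(-2)&(-2)=-2
STR r1, [16] → M[16]=-2
r5=(-2)&6=6
r1=(-2)-6=-8
r1=6*6=36
halt.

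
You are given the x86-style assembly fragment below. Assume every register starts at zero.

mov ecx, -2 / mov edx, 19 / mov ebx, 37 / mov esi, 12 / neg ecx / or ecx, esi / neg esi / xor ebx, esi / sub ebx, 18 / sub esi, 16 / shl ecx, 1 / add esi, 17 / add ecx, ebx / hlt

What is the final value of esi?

-11

ecx=-2
edx=19
ebx=37
esi=12
ecx=-(-2)=2
ecx=2|12=14
esi=-(12)=-12
ebx=37^(-12)=-47
ebx=(-47)-18=-65
esi=(-12)-16=-28
ecx=14<<1=28
esi=(-28)+17=-11
ecx=28+(-65)=-37
halt.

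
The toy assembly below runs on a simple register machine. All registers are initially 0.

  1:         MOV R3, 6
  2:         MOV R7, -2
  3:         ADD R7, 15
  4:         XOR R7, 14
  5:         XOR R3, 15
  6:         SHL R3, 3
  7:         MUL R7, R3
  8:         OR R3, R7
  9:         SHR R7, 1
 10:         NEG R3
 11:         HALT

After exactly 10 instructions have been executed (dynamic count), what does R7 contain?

108

after MOV R3, 6: R3=6
after MOV R7, -2: R7=-2
after ADD R7, 15: R7=(-2)+15=13
after XOR R7, 14: R7=13^14=3
after XOR R3, 15: R3=6^15=9
after SHL R3, 3: R3=9<<3=72
after MUL R7, R3: R7=3*72=216
after OR R3, R7: R3=72|216=216
after SHR R7, 1: R7=216>>1=108
after NEG R3: R3=-(216)=-216
After step 10: R7 = 108.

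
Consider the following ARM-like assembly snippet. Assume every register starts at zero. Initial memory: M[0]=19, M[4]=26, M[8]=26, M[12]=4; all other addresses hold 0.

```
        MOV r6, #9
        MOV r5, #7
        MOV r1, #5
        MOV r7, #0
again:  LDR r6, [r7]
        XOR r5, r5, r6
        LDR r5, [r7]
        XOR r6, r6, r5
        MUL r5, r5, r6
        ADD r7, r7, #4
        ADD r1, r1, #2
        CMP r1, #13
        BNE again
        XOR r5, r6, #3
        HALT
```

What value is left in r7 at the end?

r6=9
r5=7
r1=5
r7=0
r6=M[0]=19
r5=7^19=20
r5=M[0]=19
r6=19^19=0
r5=19*0=0
r7=0+4=4
r1=5+2=7
CMP r1, #13  (cmp 7,13)
BNE again: taken
r6=M[4]=26
r5=0^26=26
r5=M[4]=26
r6=26^26=0
r5=26*0=0
r7=4+4=8
r1=7+2=9
CMP r1, #13  (cmp 9,13)
BNE again: taken
r6=M[8]=26
r5=0^26=26
r5=M[8]=26
r6=26^26=0
r5=26*0=0
r7=8+4=12
r1=9+2=11
CMP r1, #13  (cmp 11,13)
BNE again: taken
r6=M[12]=4
r5=0^4=4
r5=M[12]=4
r6=4^4=0
r5=4*0=0
r7=12+4=16
r1=11+2=13
CMP r1, #13  (cmp 13,13)
BNE again: not taken
r5=0^3=3
halt.

16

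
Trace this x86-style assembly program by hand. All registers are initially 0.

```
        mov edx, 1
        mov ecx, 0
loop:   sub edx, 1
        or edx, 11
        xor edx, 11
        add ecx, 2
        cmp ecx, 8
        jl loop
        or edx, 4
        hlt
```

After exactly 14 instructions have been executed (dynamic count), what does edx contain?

edx=1
ecx=0
edx=1-1=0
edx=0|11=11
edx=11^11=0
ecx=0+2=2
cmp ecx, 8  (cmp 2,8)
jl loop: taken
edx=0-1=-1
edx=(-1)|11=-1
edx=(-1)^11=-12
ecx=2+2=4
cmp ecx, 8  (cmp 4,8)
jl loop: taken
After step 14: edx = -12.

-12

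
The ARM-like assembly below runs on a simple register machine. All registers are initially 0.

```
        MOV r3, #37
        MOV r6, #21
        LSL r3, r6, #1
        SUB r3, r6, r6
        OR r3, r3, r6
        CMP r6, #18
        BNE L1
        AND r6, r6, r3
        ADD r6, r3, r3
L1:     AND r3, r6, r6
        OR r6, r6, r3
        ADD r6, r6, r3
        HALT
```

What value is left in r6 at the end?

after MOV r3, #37: r3=37
after MOV r6, #21: r6=21
after LSL r3, r6, #1: r3=21<<1=42
after SUB r3, r6, r6: r3=21-21=0
after OR r3, r3, r6: r3=0|21=21
CMP r6, #18  (cmp 21,18)
BNE L1: taken
after AND r3, r6, r6: r3=21&21=21
after OR r6, r6, r3: r6=21|21=21
after ADD r6, r6, r3: r6=21+21=42
halt.

42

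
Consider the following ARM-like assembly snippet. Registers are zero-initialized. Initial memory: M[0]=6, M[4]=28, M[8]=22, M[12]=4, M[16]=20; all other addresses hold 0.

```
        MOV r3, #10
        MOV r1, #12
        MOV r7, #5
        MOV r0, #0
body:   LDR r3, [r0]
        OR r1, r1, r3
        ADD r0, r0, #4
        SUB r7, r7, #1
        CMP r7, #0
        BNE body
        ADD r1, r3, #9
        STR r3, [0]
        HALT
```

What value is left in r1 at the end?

after MOV r3, #10: r3=10
after MOV r1, #12: r1=12
after MOV r7, #5: r7=5
after MOV r0, #0: r0=0
after LDR r3, [r0]: r3=M[0]=6
after OR r1, r1, r3: r1=12|6=14
after ADD r0, r0, #4: r0=0+4=4
after SUB r7, r7, #1: r7=5-1=4
CMP r7, #0  (cmp 4,0)
BNE body: taken
after LDR r3, [r0]: r3=M[4]=28
after OR r1, r1, r3: r1=14|28=30
after ADD r0, r0, #4: r0=4+4=8
after SUB r7, r7, #1: r7=4-1=3
CMP r7, #0  (cmp 3,0)
BNE body: taken
after LDR r3, [r0]: r3=M[8]=22
after OR r1, r1, r3: r1=30|22=30
after ADD r0, r0, #4: r0=8+4=12
after SUB r7, r7, #1: r7=3-1=2
CMP r7, #0  (cmp 2,0)
BNE body: taken
after LDR r3, [r0]: r3=M[12]=4
after OR r1, r1, r3: r1=30|4=30
after ADD r0, r0, #4: r0=12+4=16
after SUB r7, r7, #1: r7=2-1=1
CMP r7, #0  (cmp 1,0)
BNE body: taken
after LDR r3, [r0]: r3=M[16]=20
after OR r1, r1, r3: r1=30|20=30
after ADD r0, r0, #4: r0=16+4=20
after SUB r7, r7, #1: r7=1-1=0
CMP r7, #0  (cmp 0,0)
BNE body: not taken
after ADD r1, r3, #9: r1=20+9=29
STR r3, [0] → M[0]=20
halt.

29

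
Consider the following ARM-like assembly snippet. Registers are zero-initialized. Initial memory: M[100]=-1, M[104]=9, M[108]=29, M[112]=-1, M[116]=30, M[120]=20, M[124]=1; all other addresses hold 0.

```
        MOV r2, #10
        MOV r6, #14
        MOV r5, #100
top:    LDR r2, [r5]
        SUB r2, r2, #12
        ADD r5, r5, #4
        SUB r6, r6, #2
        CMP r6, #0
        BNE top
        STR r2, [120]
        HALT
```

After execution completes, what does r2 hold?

MOV r2, #10 → r2=10
MOV r6, #14 → r6=14
MOV r5, #100 → r5=100
LDR r2, [r5] → r2=M[100]=-1
SUB r2, r2, #12 → r2=(-1)-12=-13
ADD r5, r5, #4 → r5=100+4=104
SUB r6, r6, #2 → r6=14-2=12
CMP r6, #0  (cmp 12,0)
BNE top: taken
LDR r2, [r5] → r2=M[104]=9
SUB r2, r2, #12 → r2=9-12=-3
ADD r5, r5, #4 → r5=104+4=108
SUB r6, r6, #2 → r6=12-2=10
CMP r6, #0  (cmp 10,0)
BNE top: taken
LDR r2, [r5] → r2=M[108]=29
SUB r2, r2, #12 → r2=29-12=17
ADD r5, r5, #4 → r5=108+4=112
SUB r6, r6, #2 → r6=10-2=8
CMP r6, #0  (cmp 8,0)
BNE top: taken
LDR r2, [r5] → r2=M[112]=-1
SUB r2, r2, #12 → r2=(-1)-12=-13
ADD r5, r5, #4 → r5=112+4=116
SUB r6, r6, #2 → r6=8-2=6
CMP r6, #0  (cmp 6,0)
BNE top: taken
LDR r2, [r5] → r2=M[116]=30
SUB r2, r2, #12 → r2=30-12=18
ADD r5, r5, #4 → r5=116+4=120
SUB r6, r6, #2 → r6=6-2=4
CMP r6, #0  (cmp 4,0)
BNE top: taken
LDR r2, [r5] → r2=M[120]=20
SUB r2, r2, #12 → r2=20-12=8
ADD r5, r5, #4 → r5=120+4=124
SUB r6, r6, #2 → r6=4-2=2
CMP r6, #0  (cmp 2,0)
BNE top: taken
LDR r2, [r5] → r2=M[124]=1
SUB r2, r2, #12 → r2=1-12=-11
ADD r5, r5, #4 → r5=124+4=128
SUB r6, r6, #2 → r6=2-2=0
CMP r6, #0  (cmp 0,0)
BNE top: not taken
STR r2, [120] → M[120]=-11
halt.

-11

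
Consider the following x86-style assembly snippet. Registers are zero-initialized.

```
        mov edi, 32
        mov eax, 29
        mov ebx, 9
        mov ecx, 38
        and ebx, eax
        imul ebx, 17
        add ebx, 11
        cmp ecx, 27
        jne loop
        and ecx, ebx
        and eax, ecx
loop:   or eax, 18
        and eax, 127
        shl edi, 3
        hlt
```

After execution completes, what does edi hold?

edi=32
eax=29
ebx=9
ecx=38
ebx=9&29=9
ebx=9*17=153
ebx=153+11=164
cmp ecx, 27  (cmp 38,27)
jne loop: taken
eax=29|18=31
eax=31&127=31
edi=32<<3=256
halt.

256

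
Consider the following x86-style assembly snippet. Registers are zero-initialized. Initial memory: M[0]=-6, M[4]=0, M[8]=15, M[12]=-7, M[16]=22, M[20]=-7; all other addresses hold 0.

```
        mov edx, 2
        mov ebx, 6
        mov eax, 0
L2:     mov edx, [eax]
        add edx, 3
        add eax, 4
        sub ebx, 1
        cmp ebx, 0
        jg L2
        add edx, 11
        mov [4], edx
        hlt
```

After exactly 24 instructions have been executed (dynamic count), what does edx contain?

mov edx, 2 → edx=2
mov ebx, 6 → ebx=6
mov eax, 0 → eax=0
mov edx, [eax] → edx=M[0]=-6
add edx, 3 → edx=(-6)+3=-3
add eax, 4 → eax=0+4=4
sub ebx, 1 → ebx=6-1=5
cmp ebx, 0  (cmp 5,0)
jg L2: taken
mov edx, [eax] → edx=M[4]=0
add edx, 3 → edx=0+3=3
add eax, 4 → eax=4+4=8
sub ebx, 1 → ebx=5-1=4
cmp ebx, 0  (cmp 4,0)
jg L2: taken
mov edx, [eax] → edx=M[8]=15
add edx, 3 → edx=15+3=18
add eax, 4 → eax=8+4=12
sub ebx, 1 → ebx=4-1=3
cmp ebx, 0  (cmp 3,0)
jg L2: taken
mov edx, [eax] → edx=M[12]=-7
add edx, 3 → edx=(-7)+3=-4
add eax, 4 → eax=12+4=16
After step 24: edx = -4.

-4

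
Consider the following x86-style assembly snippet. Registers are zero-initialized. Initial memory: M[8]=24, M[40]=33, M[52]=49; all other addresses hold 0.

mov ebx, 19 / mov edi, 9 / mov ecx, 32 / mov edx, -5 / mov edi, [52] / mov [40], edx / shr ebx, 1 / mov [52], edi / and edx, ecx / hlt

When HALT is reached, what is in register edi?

ebx=19
edi=9
ecx=32
edx=-5
edi=M[52]=49
mov [40], edx → M[40]=-5
ebx=19>>1=9
mov [52], edi → M[52]=49
edx=(-5)&32=32
halt.

49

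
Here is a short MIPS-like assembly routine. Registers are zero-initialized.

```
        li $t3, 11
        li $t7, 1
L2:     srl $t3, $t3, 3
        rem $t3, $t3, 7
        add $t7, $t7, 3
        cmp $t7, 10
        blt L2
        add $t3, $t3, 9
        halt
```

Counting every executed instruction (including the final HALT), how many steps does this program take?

after li $t3, 11: $t3=11
after li $t7, 1: $t7=1
after srl $t3, $t3, 3: $t3=11>>3=1
after rem $t3, $t3, 7: $t3=1%7=1
after add $t7, $t7, 3: $t7=1+3=4
cmp $t7, 10  (cmp 4,10)
blt L2: taken
after srl $t3, $t3, 3: $t3=1>>3=0
after rem $t3, $t3, 7: $t3=0%7=0
after add $t7, $t7, 3: $t7=4+3=7
cmp $t7, 10  (cmp 7,10)
blt L2: taken
after srl $t3, $t3, 3: $t3=0>>3=0
after rem $t3, $t3, 7: $t3=0%7=0
after add $t7, $t7, 3: $t7=7+3=10
cmp $t7, 10  (cmp 10,10)
blt L2: not taken
after add $t3, $t3, 9: $t3=0+9=9
halt.
Total executed instructions: 19.

19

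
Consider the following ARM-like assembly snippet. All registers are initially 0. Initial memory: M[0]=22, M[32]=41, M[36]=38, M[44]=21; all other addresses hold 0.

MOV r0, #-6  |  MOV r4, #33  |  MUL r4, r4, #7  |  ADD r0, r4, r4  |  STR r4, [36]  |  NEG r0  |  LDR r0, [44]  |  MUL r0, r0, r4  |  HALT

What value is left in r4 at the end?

MOV r0, #-6 → r0=-6
MOV r4, #33 → r4=33
MUL r4, r4, #7 → r4=33*7=231
ADD r0, r4, r4 → r0=231+231=462
STR r4, [36] → M[36]=231
NEG r0 → r0=-(462)=-462
LDR r0, [44] → r0=M[44]=21
MUL r0, r0, r4 → r0=21*231=4851
halt.

231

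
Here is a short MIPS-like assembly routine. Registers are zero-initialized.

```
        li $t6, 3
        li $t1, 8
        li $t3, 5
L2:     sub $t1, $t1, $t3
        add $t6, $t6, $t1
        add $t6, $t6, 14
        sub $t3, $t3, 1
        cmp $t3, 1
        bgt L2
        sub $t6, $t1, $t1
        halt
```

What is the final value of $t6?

li $t6, 3 → $t6=3
li $t1, 8 → $t1=8
li $t3, 5 → $t3=5
sub $t1, $t1, $t3 → $t1=8-5=3
add $t6, $t6, $t1 → $t6=3+3=6
add $t6, $t6, 14 → $t6=6+14=20
sub $t3, $t3, 1 → $t3=5-1=4
cmp $t3, 1  (cmp 4,1)
bgt L2: taken
sub $t1, $t1, $t3 → $t1=3-4=-1
add $t6, $t6, $t1 → $t6=20+(-1)=19
add $t6, $t6, 14 → $t6=19+14=33
sub $t3, $t3, 1 → $t3=4-1=3
cmp $t3, 1  (cmp 3,1)
bgt L2: taken
sub $t1, $t1, $t3 → $t1=(-1)-3=-4
add $t6, $t6, $t1 → $t6=33+(-4)=29
add $t6, $t6, 14 → $t6=29+14=43
sub $t3, $t3, 1 → $t3=3-1=2
cmp $t3, 1  (cmp 2,1)
bgt L2: taken
sub $t1, $t1, $t3 → $t1=(-4)-2=-6
add $t6, $t6, $t1 → $t6=43+(-6)=37
add $t6, $t6, 14 → $t6=37+14=51
sub $t3, $t3, 1 → $t3=2-1=1
cmp $t3, 1  (cmp 1,1)
bgt L2: not taken
sub $t6, $t1, $t1 → $t6=(-6)-(-6)=0
halt.

0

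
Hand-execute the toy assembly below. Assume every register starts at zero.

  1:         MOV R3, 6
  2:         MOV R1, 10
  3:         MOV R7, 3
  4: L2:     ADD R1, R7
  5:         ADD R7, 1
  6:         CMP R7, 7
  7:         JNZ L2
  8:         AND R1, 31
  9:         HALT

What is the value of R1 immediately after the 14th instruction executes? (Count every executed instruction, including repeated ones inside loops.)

22

MOV R3, 6 → R3=6
MOV R1, 10 → R1=10
MOV R7, 3 → R7=3
ADD R1, R7 → R1=10+3=13
ADD R7, 1 → R7=3+1=4
CMP R7, 7  (cmp 4,7)
JNZ L2: taken
ADD R1, R7 → R1=13+4=17
ADD R7, 1 → R7=4+1=5
CMP R7, 7  (cmp 5,7)
JNZ L2: taken
ADD R1, R7 → R1=17+5=22
ADD R7, 1 → R7=5+1=6
CMP R7, 7  (cmp 6,7)
After step 14: R1 = 22.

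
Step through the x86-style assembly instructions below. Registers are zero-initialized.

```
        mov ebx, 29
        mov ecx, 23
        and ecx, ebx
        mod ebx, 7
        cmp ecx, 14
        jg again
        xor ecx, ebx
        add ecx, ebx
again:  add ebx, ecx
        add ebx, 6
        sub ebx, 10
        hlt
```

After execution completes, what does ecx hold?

21

after mov ebx, 29: ebx=29
after mov ecx, 23: ecx=23
after and ecx, ebx: ecx=23&29=21
after mod ebx, 7: ebx=29%7=1
cmp ecx, 14  (cmp 21,14)
jg again: taken
after add ebx, ecx: ebx=1+21=22
after add ebx, 6: ebx=22+6=28
after sub ebx, 10: ebx=28-10=18
halt.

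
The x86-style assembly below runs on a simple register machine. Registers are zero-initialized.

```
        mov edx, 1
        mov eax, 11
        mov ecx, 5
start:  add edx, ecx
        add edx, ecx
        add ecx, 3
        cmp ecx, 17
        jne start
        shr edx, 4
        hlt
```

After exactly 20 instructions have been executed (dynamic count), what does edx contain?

77

after mov edx, 1: edx=1
after mov eax, 11: eax=11
after mov ecx, 5: ecx=5
after add edx, ecx: edx=1+5=6
after add edx, ecx: edx=6+5=11
after add ecx, 3: ecx=5+3=8
cmp ecx, 17  (cmp 8,17)
jne start: taken
after add edx, ecx: edx=11+8=19
after add edx, ecx: edx=19+8=27
after add ecx, 3: ecx=8+3=11
cmp ecx, 17  (cmp 11,17)
jne start: taken
after add edx, ecx: edx=27+11=38
after add edx, ecx: edx=38+11=49
after add ecx, 3: ecx=11+3=14
cmp ecx, 17  (cmp 14,17)
jne start: taken
after add edx, ecx: edx=49+14=63
after add edx, ecx: edx=63+14=77
After step 20: edx = 77.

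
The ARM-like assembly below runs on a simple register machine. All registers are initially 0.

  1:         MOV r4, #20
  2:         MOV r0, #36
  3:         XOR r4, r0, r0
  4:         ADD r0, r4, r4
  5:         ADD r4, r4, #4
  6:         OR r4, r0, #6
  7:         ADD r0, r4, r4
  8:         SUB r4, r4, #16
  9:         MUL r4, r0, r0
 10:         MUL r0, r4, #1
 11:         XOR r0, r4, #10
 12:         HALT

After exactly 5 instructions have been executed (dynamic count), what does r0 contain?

0

MOV r4, #20 → r4=20
MOV r0, #36 → r0=36
XOR r4, r0, r0 → r4=36^36=0
ADD r0, r4, r4 → r0=0+0=0
ADD r4, r4, #4 → r4=0+4=4
After step 5: r0 = 0.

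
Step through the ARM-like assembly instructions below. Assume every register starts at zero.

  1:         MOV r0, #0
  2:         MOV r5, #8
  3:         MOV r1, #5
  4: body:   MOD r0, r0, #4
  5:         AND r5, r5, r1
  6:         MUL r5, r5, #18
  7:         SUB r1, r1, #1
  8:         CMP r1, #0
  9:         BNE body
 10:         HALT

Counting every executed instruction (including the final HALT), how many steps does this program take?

34

after MOV r0, #0: r0=0
after MOV r5, #8: r5=8
after MOV r1, #5: r1=5
after MOD r0, r0, #4: r0=0%4=0
after AND r5, r5, r1: r5=8&5=0
after MUL r5, r5, #18: r5=0*18=0
after SUB r1, r1, #1: r1=5-1=4
CMP r1, #0  (cmp 4,0)
BNE body: taken
after MOD r0, r0, #4: r0=0%4=0
after AND r5, r5, r1: r5=0&4=0
after MUL r5, r5, #18: r5=0*18=0
after SUB r1, r1, #1: r1=4-1=3
CMP r1, #0  (cmp 3,0)
BNE body: taken
after MOD r0, r0, #4: r0=0%4=0
after AND r5, r5, r1: r5=0&3=0
after MUL r5, r5, #18: r5=0*18=0
after SUB r1, r1, #1: r1=3-1=2
CMP r1, #0  (cmp 2,0)
BNE body: taken
after MOD r0, r0, #4: r0=0%4=0
after AND r5, r5, r1: r5=0&2=0
after MUL r5, r5, #18: r5=0*18=0
after SUB r1, r1, #1: r1=2-1=1
CMP r1, #0  (cmp 1,0)
BNE body: taken
after MOD r0, r0, #4: r0=0%4=0
after AND r5, r5, r1: r5=0&1=0
after MUL r5, r5, #18: r5=0*18=0
after SUB r1, r1, #1: r1=1-1=0
CMP r1, #0  (cmp 0,0)
BNE body: not taken
halt.
Total executed instructions: 34.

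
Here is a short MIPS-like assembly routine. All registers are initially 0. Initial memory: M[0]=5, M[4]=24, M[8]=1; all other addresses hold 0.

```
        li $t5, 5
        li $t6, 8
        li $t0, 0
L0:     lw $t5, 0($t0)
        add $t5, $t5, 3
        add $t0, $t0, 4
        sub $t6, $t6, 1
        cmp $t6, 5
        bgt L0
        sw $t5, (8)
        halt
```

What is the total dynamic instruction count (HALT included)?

li $t5, 5 → $t5=5
li $t6, 8 → $t6=8
li $t0, 0 → $t0=0
lw $t5, 0($t0) → $t5=M[0]=5
add $t5, $t5, 3 → $t5=5+3=8
add $t0, $t0, 4 → $t0=0+4=4
sub $t6, $t6, 1 → $t6=8-1=7
cmp $t6, 5  (cmp 7,5)
bgt L0: taken
lw $t5, 0($t0) → $t5=M[4]=24
add $t5, $t5, 3 → $t5=24+3=27
add $t0, $t0, 4 → $t0=4+4=8
sub $t6, $t6, 1 → $t6=7-1=6
cmp $t6, 5  (cmp 6,5)
bgt L0: taken
lw $t5, 0($t0) → $t5=M[8]=1
add $t5, $t5, 3 → $t5=1+3=4
add $t0, $t0, 4 → $t0=8+4=12
sub $t6, $t6, 1 → $t6=6-1=5
cmp $t6, 5  (cmp 5,5)
bgt L0: not taken
sw $t5, (8) → M[8]=4
halt.
Total executed instructions: 23.

23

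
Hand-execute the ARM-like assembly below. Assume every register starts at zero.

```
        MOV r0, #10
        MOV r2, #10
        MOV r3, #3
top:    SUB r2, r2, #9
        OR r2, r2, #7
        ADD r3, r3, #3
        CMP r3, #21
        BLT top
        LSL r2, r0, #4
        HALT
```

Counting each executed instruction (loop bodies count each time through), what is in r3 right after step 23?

MOV r0, #10 → r0=10
MOV r2, #10 → r2=10
MOV r3, #3 → r3=3
SUB r2, r2, #9 → r2=10-9=1
OR r2, r2, #7 → r2=1|7=7
ADD r3, r3, #3 → r3=3+3=6
CMP r3, #21  (cmp 6,21)
BLT top: taken
SUB r2, r2, #9 → r2=7-9=-2
OR r2, r2, #7 → r2=(-2)|7=-1
ADD r3, r3, #3 → r3=6+3=9
CMP r3, #21  (cmp 9,21)
BLT top: taken
SUB r2, r2, #9 → r2=(-1)-9=-10
OR r2, r2, #7 → r2=(-10)|7=-9
ADD r3, r3, #3 → r3=9+3=12
CMP r3, #21  (cmp 12,21)
BLT top: taken
SUB r2, r2, #9 → r2=(-9)-9=-18
OR r2, r2, #7 → r2=(-18)|7=-17
ADD r3, r3, #3 → r3=12+3=15
CMP r3, #21  (cmp 15,21)
BLT top: taken
After step 23: r3 = 15.

15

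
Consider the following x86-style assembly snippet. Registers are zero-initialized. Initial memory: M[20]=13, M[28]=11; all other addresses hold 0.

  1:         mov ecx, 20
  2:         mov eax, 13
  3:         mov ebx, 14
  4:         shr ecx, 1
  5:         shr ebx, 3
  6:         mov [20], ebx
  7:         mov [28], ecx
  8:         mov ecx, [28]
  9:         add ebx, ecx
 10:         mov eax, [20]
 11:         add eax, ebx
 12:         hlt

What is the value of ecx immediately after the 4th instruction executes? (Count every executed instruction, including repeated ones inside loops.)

after mov ecx, 20: ecx=20
after mov eax, 13: eax=13
after mov ebx, 14: ebx=14
after shr ecx, 1: ecx=20>>1=10
After step 4: ecx = 10.

10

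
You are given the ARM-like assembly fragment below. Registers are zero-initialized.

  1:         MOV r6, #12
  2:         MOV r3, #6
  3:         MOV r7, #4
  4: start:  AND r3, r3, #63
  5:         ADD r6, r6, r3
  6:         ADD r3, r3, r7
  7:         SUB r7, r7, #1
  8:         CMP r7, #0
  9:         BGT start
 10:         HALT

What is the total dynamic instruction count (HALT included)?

28

after MOV r6, #12: r6=12
after MOV r3, #6: r3=6
after MOV r7, #4: r7=4
after AND r3, r3, #63: r3=6&63=6
after ADD r6, r6, r3: r6=12+6=18
after ADD r3, r3, r7: r3=6+4=10
after SUB r7, r7, #1: r7=4-1=3
CMP r7, #0  (cmp 3,0)
BGT start: taken
after AND r3, r3, #63: r3=10&63=10
after ADD r6, r6, r3: r6=18+10=28
after ADD r3, r3, r7: r3=10+3=13
after SUB r7, r7, #1: r7=3-1=2
CMP r7, #0  (cmp 2,0)
BGT start: taken
after AND r3, r3, #63: r3=13&63=13
after ADD r6, r6, r3: r6=28+13=41
after ADD r3, r3, r7: r3=13+2=15
after SUB r7, r7, #1: r7=2-1=1
CMP r7, #0  (cmp 1,0)
BGT start: taken
after AND r3, r3, #63: r3=15&63=15
after ADD r6, r6, r3: r6=41+15=56
after ADD r3, r3, r7: r3=15+1=16
after SUB r7, r7, #1: r7=1-1=0
CMP r7, #0  (cmp 0,0)
BGT start: not taken
halt.
Total executed instructions: 28.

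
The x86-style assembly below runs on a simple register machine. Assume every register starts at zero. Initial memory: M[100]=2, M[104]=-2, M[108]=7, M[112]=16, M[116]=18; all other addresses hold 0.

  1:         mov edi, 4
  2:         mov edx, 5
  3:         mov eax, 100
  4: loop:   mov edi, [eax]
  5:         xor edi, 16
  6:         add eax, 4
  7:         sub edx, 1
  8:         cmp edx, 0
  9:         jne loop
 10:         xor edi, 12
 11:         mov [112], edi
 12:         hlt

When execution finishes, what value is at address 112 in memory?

edi=4
edx=5
eax=100
edi=M[100]=2
edi=2^16=18
eax=100+4=104
edx=5-1=4
cmp edx, 0  (cmp 4,0)
jne loop: taken
edi=M[104]=-2
edi=(-2)^16=-18
eax=104+4=108
edx=4-1=3
cmp edx, 0  (cmp 3,0)
jne loop: taken
edi=M[108]=7
edi=7^16=23
eax=108+4=112
edx=3-1=2
cmp edx, 0  (cmp 2,0)
jne loop: taken
edi=M[112]=16
edi=16^16=0
eax=112+4=116
edx=2-1=1
cmp edx, 0  (cmp 1,0)
jne loop: taken
edi=M[116]=18
edi=18^16=2
eax=116+4=120
edx=1-1=0
cmp edx, 0  (cmp 0,0)
jne loop: not taken
edi=2^12=14
mov [112], edi → M[112]=14
halt.

14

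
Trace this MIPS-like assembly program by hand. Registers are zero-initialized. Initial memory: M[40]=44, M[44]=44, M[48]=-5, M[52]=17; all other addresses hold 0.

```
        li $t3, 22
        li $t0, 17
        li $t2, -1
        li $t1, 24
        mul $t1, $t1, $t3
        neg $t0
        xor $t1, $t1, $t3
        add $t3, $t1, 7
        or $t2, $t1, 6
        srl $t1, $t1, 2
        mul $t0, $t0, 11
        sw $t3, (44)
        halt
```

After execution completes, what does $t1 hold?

after li $t3, 22: $t3=22
after li $t0, 17: $t0=17
after li $t2, -1: $t2=-1
after li $t1, 24: $t1=24
after mul $t1, $t1, $t3: $t1=24*22=528
after neg $t0: $t0=-(17)=-17
after xor $t1, $t1, $t3: $t1=528^22=518
after add $t3, $t1, 7: $t3=518+7=525
after or $t2, $t1, 6: $t2=518|6=518
after srl $t1, $t1, 2: $t1=518>>2=129
after mul $t0, $t0, 11: $t0=(-17)*11=-187
sw $t3, (44) → M[44]=525
halt.

129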